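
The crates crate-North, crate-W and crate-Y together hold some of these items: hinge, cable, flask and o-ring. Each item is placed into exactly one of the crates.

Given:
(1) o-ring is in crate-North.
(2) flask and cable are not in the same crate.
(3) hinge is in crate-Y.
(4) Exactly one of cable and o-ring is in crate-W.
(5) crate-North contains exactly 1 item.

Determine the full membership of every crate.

crate-North = {o-ring}; crate-W = {cable}; crate-Y = {flask, hinge}

From (1): o-ring ∈ crate-North.
From (3): hinge ∈ crate-Y.
(4) (exactly one): cable ∈ crate-W.
(5): crate-North already has 1, so the rest are out.
(2): flask ∉ crate-W.
Only one crate left: flask ∈ crate-Y.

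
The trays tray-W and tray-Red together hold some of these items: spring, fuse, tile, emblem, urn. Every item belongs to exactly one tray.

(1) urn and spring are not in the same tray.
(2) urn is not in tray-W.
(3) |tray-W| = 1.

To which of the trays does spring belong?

spring: tray-W

From (2): urn ∉ tray-W.
Only one tray left: urn ∈ tray-Red.
(1): spring ∉ tray-Red.
Only one tray left: spring ∈ tray-W.
(3): tray-W already has 1, so the rest are out.
Only one tray left: fuse ∈ tray-Red.
Only one tray left: tile ∈ tray-Red.
Only one tray left: emblem ∈ tray-Red.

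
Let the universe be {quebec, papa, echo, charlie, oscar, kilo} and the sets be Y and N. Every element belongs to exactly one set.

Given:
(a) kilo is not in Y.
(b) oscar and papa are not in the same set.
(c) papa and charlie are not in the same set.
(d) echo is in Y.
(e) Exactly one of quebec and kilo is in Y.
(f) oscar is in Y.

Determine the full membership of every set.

Y = {charlie, echo, oscar, quebec}; N = {kilo, papa}

From (a): kilo ∉ Y.
From (d): echo ∈ Y.
From (f): oscar ∈ Y.
(b): papa ∉ Y.
(e) (exactly one): quebec ∈ Y.
Only one set left: papa ∈ N.
Only one set left: kilo ∈ N.
(c): charlie ∉ N.
Only one set left: charlie ∈ Y.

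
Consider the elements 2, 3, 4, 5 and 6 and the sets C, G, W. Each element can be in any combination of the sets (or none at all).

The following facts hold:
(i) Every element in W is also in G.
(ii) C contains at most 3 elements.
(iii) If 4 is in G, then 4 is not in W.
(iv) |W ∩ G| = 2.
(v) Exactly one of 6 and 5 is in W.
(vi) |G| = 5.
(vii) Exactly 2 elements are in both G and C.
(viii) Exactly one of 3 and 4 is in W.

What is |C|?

2

(vi): only 5 candidates remain for G, so all are in.
(iii): 4 ∉ W.
(viii) (exactly one): 3 ∈ W.
Suppose 2 ∈ W: no assignment then satisfies all the clues, so 2 ∉ W.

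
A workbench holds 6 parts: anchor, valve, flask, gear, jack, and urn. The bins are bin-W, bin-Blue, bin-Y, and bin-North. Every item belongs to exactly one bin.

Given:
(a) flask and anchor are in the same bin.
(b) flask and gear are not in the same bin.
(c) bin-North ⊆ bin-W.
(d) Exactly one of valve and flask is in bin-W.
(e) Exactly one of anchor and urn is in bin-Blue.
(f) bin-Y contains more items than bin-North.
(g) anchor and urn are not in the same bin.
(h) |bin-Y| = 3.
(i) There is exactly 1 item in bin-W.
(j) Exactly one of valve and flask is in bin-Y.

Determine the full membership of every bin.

bin-W = {valve}; bin-Blue = {gear, urn}; bin-Y = {anchor, flask, jack}; bin-North = {}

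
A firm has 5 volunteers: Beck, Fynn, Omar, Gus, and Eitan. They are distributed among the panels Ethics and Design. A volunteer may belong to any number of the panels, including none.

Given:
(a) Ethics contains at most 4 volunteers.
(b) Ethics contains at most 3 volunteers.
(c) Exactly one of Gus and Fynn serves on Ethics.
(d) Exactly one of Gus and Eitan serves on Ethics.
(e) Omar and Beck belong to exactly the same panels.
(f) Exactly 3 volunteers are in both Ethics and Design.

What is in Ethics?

Ethics = {Beck, Gus, Omar}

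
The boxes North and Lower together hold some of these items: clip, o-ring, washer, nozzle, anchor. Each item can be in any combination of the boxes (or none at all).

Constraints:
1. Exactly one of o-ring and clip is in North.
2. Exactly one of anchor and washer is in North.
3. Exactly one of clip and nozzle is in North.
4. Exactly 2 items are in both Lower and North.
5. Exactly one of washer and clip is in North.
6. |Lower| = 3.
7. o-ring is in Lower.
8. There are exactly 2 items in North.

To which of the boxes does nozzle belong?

nozzle: none

From (7): o-ring ∈ Lower.
Suppose nozzle ∈ North: no assignment then satisfies all the clues, so nozzle ∉ North.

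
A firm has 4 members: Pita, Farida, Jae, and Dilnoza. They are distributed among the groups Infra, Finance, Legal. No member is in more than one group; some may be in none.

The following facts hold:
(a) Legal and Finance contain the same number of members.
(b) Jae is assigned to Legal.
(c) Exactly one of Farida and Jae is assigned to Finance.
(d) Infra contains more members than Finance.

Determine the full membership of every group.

Infra = {Dilnoza, Pita}; Finance = {Farida}; Legal = {Jae}

From (b): Jae ∈ Legal.
(c) (exactly one): Farida ∈ Finance.
Suppose Pita ∉ Infra: no assignment then satisfies all the clues, so Pita ∈ Infra.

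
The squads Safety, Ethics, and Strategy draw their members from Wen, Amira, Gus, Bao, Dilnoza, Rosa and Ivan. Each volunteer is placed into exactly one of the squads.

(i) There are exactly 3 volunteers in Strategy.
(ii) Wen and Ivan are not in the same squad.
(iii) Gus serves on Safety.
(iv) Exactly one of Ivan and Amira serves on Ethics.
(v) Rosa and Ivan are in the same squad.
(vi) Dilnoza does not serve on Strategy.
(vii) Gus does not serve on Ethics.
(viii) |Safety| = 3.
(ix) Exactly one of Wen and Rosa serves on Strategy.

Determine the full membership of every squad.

Safety = {Dilnoza, Gus, Wen}; Ethics = {Amira}; Strategy = {Bao, Ivan, Rosa}

From (iii): Gus ∈ Safety.
From (vi): Dilnoza ∉ Strategy.
Suppose Wen ∉ Safety: no assignment then satisfies all the clues, so Wen ∈ Safety.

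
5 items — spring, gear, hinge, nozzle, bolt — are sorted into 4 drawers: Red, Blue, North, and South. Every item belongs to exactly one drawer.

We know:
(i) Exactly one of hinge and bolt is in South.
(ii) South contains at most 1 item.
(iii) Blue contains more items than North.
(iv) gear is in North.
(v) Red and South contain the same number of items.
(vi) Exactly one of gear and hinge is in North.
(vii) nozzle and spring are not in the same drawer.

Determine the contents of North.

North = {gear}

From (iv): gear ∈ North.
(vi) (exactly one): hinge ∉ North.
Suppose spring ∈ North: no assignment then satisfies all the clues, so spring ∉ North.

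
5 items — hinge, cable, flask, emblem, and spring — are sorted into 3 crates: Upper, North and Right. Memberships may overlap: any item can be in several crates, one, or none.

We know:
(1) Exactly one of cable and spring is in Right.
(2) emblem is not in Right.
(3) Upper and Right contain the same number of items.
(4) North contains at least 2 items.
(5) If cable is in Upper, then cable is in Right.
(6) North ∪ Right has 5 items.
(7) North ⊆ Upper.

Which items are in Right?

Right = {cable, flask, hinge}

From (2): emblem ∉ Right.
Suppose hinge ∉ Right: no assignment then satisfies all the clues, so hinge ∈ Right.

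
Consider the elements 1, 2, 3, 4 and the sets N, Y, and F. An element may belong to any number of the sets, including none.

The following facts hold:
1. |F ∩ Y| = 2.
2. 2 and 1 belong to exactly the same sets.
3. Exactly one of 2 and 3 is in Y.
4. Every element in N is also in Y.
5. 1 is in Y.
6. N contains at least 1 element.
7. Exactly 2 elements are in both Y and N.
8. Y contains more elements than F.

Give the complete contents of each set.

N = {1, 2}; Y = {1, 2, 4}; F = {1, 2}

From (5): 1 ∈ Y.
(2): 2 matches 1: 2 ∈ Y.
(3) (exactly one): 3 ∉ Y.
(4) contrapositive: 3 ∉ N.
Suppose 1 ∉ N: no assignment then satisfies all the clues, so 1 ∈ N.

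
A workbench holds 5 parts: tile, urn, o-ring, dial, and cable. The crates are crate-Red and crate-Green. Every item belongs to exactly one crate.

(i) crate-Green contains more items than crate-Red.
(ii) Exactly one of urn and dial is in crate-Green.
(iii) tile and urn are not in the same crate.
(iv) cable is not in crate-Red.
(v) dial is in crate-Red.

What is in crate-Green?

crate-Green = {cable, o-ring, urn}

From (iv): cable ∉ crate-Red.
From (v): dial ∈ crate-Red.
(ii) (exactly one): urn ∈ crate-Green.
(iii): tile ∉ crate-Green.
Only one crate left: tile ∈ crate-Red.
Only one crate left: cable ∈ crate-Green.
Suppose o-ring ∉ crate-Green: no assignment then satisfies all the clues, so o-ring ∈ crate-Green.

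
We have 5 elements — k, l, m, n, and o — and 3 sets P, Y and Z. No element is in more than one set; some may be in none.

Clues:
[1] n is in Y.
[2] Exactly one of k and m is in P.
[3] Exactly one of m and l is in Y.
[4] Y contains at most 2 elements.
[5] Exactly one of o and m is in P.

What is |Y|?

From (1): n ∈ Y.
Suppose k ∈ Y: no assignment then satisfies all the clues, so k ∉ Y.

2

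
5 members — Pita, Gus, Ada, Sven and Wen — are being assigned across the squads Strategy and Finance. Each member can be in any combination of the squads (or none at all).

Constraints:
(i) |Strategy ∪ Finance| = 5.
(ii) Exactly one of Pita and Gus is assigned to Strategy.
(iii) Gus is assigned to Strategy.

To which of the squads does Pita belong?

Pita: Finance

From (iii): Gus ∈ Strategy.
(ii) (exactly one): Pita ∉ Strategy.
Suppose Pita ∉ Finance: no assignment then satisfies all the clues, so Pita ∈ Finance.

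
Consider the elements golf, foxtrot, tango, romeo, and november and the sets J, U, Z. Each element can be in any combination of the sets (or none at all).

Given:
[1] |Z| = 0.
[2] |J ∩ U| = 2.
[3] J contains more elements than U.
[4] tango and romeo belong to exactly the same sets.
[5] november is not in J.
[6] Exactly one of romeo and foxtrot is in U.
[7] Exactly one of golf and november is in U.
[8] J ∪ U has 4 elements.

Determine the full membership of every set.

J = {foxtrot, golf, romeo, tango}; U = {foxtrot, golf}; Z = {}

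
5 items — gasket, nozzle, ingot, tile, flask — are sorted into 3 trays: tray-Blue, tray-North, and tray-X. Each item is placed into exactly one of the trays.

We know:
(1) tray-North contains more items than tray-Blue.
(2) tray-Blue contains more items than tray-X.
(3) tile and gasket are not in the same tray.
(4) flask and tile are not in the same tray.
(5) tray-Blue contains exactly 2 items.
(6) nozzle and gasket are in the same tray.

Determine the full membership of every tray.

tray-Blue = {ingot, tile}; tray-North = {flask, gasket, nozzle}; tray-X = {}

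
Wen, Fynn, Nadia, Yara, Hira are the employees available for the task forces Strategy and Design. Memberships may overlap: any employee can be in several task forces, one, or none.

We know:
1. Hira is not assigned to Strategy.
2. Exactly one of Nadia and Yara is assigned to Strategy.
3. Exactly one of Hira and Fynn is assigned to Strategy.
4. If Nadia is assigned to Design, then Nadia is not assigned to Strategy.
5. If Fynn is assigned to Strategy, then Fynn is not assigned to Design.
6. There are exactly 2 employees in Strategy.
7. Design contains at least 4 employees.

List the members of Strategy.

Strategy = {Fynn, Yara}

From (1): Hira ∉ Strategy.
(3) (exactly one): Fynn ∈ Strategy.
(5): Fynn ∉ Design.
(7): only 4 candidates remain for Design, so all are in.
(4): Nadia ∉ Strategy.
(2) (exactly one): Yara ∈ Strategy.
(6): Strategy already has 2, so the rest are out.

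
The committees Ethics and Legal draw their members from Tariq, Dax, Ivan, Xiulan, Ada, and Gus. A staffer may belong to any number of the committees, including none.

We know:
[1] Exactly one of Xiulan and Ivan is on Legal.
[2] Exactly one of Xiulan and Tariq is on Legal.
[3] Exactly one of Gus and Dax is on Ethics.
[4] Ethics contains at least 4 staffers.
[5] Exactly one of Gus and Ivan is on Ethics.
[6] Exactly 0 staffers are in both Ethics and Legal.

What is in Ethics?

Ethics = {Ada, Dax, Ivan, Tariq}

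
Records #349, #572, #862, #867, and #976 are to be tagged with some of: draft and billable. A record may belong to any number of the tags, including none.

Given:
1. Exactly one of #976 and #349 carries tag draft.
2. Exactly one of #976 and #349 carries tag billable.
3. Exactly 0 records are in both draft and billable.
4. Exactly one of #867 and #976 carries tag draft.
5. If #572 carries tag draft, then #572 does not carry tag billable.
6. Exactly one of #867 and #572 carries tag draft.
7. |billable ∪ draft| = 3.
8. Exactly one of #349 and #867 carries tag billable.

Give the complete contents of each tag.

draft = {#572, #976}; billable = {#349}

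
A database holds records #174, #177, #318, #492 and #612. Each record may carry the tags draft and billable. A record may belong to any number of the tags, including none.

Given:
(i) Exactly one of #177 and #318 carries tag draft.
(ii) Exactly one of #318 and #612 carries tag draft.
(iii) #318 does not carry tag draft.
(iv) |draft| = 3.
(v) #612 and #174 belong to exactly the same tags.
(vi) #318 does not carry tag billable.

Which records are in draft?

From (iii): #318 ∉ draft.
From (vi): #318 ∉ billable.
(i) (exactly one): #177 ∈ draft.
(ii) (exactly one): #612 ∈ draft.
(v): #174 matches #612: #174 ∈ draft.
(iv): draft already has 3, so the rest are out.

draft = {#174, #177, #612}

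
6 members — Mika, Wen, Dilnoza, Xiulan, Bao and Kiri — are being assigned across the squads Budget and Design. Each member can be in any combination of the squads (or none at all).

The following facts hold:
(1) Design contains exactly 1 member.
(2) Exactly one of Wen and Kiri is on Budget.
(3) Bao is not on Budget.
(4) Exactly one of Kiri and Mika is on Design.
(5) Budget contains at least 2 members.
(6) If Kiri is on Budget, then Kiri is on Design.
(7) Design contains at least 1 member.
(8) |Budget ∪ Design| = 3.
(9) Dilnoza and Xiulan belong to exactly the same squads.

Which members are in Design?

Design = {Kiri}

From (3): Bao ∉ Budget.
Suppose Mika ∈ Design: no assignment then satisfies all the clues, so Mika ∉ Design.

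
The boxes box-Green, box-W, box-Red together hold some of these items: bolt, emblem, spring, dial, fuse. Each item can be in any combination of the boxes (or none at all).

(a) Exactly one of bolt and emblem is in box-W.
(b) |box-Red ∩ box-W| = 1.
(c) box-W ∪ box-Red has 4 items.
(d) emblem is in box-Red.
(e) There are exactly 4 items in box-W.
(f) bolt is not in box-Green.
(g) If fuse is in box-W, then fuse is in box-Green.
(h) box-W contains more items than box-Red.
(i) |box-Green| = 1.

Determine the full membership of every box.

box-Green = {fuse}; box-W = {dial, emblem, fuse, spring}; box-Red = {emblem}

From (d): emblem ∈ box-Red.
From (f): bolt ∉ box-Green.
Suppose bolt ∈ box-W: no assignment then satisfies all the clues, so bolt ∉ box-W.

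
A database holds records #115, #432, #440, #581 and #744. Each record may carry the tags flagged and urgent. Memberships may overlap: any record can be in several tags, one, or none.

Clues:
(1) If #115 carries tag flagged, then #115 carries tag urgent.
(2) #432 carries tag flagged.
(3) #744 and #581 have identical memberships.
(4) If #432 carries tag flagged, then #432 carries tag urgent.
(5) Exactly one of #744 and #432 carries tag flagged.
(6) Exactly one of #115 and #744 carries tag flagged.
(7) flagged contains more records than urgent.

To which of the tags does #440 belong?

#440: flagged

From (2): #432 ∈ flagged.
(4): #432 ∈ urgent.
(5) (exactly one): #744 ∉ flagged.
(6) (exactly one): #115 ∈ flagged.
(1): #115 ∈ urgent.
(3): #581 matches #744: #581 ∉ flagged.
Suppose #440 ∉ flagged: no assignment then satisfies all the clues, so #440 ∈ flagged.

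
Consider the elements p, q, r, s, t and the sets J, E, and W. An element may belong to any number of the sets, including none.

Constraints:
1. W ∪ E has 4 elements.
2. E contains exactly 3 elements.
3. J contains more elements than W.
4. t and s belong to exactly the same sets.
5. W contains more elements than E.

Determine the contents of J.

J = {p, q, r, s, t}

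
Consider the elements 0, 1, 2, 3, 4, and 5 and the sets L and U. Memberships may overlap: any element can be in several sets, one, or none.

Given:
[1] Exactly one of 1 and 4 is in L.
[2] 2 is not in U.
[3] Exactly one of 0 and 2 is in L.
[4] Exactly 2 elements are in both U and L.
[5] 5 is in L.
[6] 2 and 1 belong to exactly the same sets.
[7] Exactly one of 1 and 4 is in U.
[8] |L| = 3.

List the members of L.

L = {0, 4, 5}

From (2): 2 ∉ U.
From (5): 5 ∈ L.
(6): 1 matches 2: 1 ∉ U.
(7) (exactly one): 4 ∈ U.
Suppose 0 ∉ L: no assignment then satisfies all the clues, so 0 ∈ L.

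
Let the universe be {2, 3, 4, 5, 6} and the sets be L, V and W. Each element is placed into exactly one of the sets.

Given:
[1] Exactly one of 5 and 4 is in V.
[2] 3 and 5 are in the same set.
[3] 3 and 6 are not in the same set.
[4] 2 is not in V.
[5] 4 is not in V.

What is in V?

V = {3, 5}

From (4): 2 ∉ V.
From (5): 4 ∉ V.
(1) (exactly one): 5 ∈ V.
(2): 3 matches 5: 3 ∉ L.
(2): 3 matches 5: 3 ∈ V.
(3): 6 ∉ V.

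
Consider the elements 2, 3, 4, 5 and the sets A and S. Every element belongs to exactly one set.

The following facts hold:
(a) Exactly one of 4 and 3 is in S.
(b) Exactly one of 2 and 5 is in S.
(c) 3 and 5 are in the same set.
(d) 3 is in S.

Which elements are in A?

From (d): 3 ∈ S.
(a) (exactly one): 4 ∉ S.
(c): 5 matches 3: 5 ∉ A.
(c): 5 matches 3: 5 ∈ S.
Only one set left: 4 ∈ A.
(b) (exactly one): 2 ∉ S.
Only one set left: 2 ∈ A.

A = {2, 4}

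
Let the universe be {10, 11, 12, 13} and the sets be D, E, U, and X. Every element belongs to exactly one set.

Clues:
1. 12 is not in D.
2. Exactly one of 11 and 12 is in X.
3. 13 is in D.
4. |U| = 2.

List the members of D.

D = {13}

From (1): 12 ∉ D.
From (3): 13 ∈ D.
Suppose 10 ∈ D: no assignment then satisfies all the clues, so 10 ∉ D.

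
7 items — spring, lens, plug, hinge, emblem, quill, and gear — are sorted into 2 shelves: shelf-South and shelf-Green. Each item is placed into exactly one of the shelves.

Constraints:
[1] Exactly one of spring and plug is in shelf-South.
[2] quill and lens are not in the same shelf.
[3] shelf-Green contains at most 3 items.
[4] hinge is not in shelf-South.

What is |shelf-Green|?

3

From (4): hinge ∉ shelf-South.
Only one shelf left: hinge ∈ shelf-Green.
Suppose emblem ∉ shelf-South: no assignment then satisfies all the clues, so emblem ∈ shelf-South.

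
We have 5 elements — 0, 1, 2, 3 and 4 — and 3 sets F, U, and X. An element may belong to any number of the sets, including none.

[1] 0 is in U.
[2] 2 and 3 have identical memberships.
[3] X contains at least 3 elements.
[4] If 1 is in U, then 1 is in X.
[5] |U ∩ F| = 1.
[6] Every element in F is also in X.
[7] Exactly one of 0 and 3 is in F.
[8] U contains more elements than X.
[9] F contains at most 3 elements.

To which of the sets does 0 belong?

0: F, U, X

From (1): 0 ∈ U.
Suppose 0 ∉ F: no assignment then satisfies all the clues, so 0 ∈ F.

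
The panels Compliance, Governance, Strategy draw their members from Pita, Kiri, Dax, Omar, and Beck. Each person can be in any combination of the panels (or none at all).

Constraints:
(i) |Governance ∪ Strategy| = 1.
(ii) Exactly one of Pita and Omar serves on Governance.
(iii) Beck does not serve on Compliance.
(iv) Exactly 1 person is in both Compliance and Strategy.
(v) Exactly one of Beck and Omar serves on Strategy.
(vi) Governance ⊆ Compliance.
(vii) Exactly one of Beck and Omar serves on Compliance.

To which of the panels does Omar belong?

Omar: Compliance, Governance, Strategy

From (iii): Beck ∉ Compliance.
(vi) contrapositive: Beck ∉ Governance.
(vii) (exactly one): Omar ∈ Compliance.
Suppose Omar ∉ Governance: no assignment then satisfies all the clues, so Omar ∈ Governance.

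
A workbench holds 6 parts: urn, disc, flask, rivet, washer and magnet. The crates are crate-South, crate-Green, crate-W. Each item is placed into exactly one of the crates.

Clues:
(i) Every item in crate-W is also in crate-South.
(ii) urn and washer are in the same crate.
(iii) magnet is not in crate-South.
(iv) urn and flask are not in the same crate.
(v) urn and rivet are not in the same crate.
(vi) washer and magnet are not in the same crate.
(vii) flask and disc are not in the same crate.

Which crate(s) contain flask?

flask: crate-Green

From (iii): magnet ∉ crate-South.
(i) contrapositive: magnet ∉ crate-W.
Only one crate left: magnet ∈ crate-Green.
(vi): washer ∉ crate-Green.
(ii): urn matches washer: urn ∉ crate-Green.
Suppose flask ∈ crate-South: no assignment then satisfies all the clues, so flask ∉ crate-South.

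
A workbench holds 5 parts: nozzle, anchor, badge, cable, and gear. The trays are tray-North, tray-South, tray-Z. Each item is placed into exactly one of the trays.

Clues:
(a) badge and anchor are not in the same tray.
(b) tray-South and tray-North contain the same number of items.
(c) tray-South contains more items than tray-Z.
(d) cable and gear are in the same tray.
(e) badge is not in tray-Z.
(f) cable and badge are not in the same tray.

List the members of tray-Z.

From (e): badge ∉ tray-Z.
Suppose nozzle ∈ tray-Z: no assignment then satisfies all the clues, so nozzle ∉ tray-Z.

tray-Z = {anchor}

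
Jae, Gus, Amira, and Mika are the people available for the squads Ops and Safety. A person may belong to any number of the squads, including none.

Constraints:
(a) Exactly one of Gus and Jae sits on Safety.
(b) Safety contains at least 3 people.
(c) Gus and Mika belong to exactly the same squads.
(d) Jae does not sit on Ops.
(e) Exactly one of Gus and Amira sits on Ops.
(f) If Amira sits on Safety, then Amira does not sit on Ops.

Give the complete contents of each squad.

Ops = {Gus, Mika}; Safety = {Amira, Gus, Mika}

From (d): Jae ∉ Ops.
Suppose Jae ∈ Safety: no assignment then satisfies all the clues, so Jae ∉ Safety.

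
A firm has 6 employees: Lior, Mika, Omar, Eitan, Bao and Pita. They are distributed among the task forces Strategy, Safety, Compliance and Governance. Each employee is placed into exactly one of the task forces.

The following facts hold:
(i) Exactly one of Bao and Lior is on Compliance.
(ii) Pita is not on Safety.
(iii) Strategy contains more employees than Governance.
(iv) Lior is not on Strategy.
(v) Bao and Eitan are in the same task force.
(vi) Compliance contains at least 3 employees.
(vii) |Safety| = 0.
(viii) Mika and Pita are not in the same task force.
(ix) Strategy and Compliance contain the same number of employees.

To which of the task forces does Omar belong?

Omar: Compliance

From (ii): Pita ∉ Safety.
From (iv): Lior ∉ Strategy.
(vii): Safety already has 0, so the rest are out.
Suppose Omar ∈ Strategy: no assignment then satisfies all the clues, so Omar ∉ Strategy.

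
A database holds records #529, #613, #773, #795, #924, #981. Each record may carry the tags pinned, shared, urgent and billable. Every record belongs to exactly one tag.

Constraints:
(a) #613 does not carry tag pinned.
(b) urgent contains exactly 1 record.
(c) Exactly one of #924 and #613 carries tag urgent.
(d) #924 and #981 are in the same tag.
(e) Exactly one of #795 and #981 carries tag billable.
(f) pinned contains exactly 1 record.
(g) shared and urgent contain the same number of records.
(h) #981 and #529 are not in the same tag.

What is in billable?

From (a): #613 ∉ pinned.
Suppose #529 ∈ billable: no assignment then satisfies all the clues, so #529 ∉ billable.

billable = {#773, #924, #981}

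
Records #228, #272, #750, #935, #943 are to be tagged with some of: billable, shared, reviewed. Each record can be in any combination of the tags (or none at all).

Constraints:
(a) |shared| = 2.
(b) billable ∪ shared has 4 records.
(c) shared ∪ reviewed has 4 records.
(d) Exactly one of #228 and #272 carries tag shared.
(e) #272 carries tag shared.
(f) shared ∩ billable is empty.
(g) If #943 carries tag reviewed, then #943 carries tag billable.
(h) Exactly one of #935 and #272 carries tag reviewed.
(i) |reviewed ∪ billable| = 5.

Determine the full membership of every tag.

billable = {#935, #943}; shared = {#272, #750}; reviewed = {#228, #272, #750, #943}

From (e): #272 ∈ shared.
(d) (exactly one): #228 ∉ shared.
(f) (disjoint): #272 ∉ billable.
Suppose #228 ∈ billable: no assignment then satisfies all the clues, so #228 ∉ billable.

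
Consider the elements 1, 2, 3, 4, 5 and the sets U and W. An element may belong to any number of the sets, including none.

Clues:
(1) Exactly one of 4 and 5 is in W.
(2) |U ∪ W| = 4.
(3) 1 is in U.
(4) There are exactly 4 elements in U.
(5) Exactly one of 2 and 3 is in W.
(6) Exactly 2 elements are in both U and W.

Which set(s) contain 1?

1: U

From (3): 1 ∈ U.
Suppose 1 ∈ W: no assignment then satisfies all the clues, so 1 ∉ W.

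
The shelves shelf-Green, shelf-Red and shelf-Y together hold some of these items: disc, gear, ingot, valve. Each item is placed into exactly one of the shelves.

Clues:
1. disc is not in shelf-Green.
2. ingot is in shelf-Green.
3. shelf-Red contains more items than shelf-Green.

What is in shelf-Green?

shelf-Green = {ingot}

From (1): disc ∉ shelf-Green.
From (2): ingot ∈ shelf-Green.
Suppose gear ∈ shelf-Green: no assignment then satisfies all the clues, so gear ∉ shelf-Green.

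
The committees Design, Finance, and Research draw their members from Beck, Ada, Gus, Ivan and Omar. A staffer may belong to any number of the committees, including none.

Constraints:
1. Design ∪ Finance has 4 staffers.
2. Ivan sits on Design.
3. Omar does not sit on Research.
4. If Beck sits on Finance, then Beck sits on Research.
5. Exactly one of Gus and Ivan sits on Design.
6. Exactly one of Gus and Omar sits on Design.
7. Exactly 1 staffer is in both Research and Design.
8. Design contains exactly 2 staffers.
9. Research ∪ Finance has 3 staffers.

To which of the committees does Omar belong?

Omar: Design

From (2): Ivan ∈ Design.
From (3): Omar ∉ Research.
(5) (exactly one): Gus ∉ Design.
(6) (exactly one): Omar ∈ Design.
(8): Design already has 2, so the rest are out.
Suppose Omar ∈ Finance: no assignment then satisfies all the clues, so Omar ∉ Finance.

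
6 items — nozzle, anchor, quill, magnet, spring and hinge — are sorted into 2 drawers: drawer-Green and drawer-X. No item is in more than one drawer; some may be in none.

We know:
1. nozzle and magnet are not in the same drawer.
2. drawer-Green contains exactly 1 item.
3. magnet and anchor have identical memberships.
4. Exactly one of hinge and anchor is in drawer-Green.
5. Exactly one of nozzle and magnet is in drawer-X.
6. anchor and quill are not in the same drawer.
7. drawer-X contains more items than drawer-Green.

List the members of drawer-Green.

drawer-Green = {hinge}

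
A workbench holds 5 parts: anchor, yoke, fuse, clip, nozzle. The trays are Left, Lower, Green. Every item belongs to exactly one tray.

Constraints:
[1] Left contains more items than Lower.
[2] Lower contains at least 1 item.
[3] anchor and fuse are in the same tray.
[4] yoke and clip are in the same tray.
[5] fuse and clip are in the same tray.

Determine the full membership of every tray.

Left = {anchor, clip, fuse, yoke}; Lower = {nozzle}; Green = {}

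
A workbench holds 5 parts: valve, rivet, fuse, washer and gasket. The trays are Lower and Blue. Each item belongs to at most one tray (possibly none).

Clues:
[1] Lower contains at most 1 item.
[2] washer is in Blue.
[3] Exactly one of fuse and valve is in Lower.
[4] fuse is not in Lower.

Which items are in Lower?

From (2): washer ∈ Blue.
From (4): fuse ∉ Lower.
(3) (exactly one): valve ∈ Lower.
(1): Lower already has 1, so the rest are out.

Lower = {valve}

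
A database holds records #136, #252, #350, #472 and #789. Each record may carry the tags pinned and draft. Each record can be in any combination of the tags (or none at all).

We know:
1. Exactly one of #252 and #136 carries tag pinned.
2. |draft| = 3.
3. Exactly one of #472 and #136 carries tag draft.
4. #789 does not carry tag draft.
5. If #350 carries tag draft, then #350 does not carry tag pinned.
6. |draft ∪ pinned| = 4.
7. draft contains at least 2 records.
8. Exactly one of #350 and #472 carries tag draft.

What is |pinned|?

2

From (4): #789 ∉ draft.
Suppose #136 ∉ draft: no assignment then satisfies all the clues, so #136 ∈ draft.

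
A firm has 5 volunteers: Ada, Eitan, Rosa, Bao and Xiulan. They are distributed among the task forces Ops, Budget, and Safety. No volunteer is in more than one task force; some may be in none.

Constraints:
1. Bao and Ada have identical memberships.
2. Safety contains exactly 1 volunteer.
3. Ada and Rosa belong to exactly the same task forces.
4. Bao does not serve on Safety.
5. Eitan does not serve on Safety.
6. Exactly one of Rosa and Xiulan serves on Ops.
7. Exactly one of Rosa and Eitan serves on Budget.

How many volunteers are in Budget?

From (4): Bao ∉ Safety.
From (5): Eitan ∉ Safety.
(1): Ada matches Bao: Ada ∉ Safety.
(3): Rosa matches Ada: Rosa ∉ Safety.
(2): only 1 candidates remain for Safety, so all are in.
(6) (exactly one): Rosa ∈ Ops.
(7) (exactly one): Eitan ∈ Budget.
(3): Ada matches Rosa: Ada ∈ Ops.
(1): Bao matches Ada: Bao ∈ Ops.

1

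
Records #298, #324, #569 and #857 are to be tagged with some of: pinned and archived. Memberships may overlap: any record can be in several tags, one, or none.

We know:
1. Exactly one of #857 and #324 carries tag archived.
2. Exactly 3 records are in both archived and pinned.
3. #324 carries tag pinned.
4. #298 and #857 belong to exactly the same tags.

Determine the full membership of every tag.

From (3): #324 ∈ pinned.
Suppose #298 ∉ pinned: no assignment then satisfies all the clues, so #298 ∈ pinned.

pinned = {#298, #324, #569, #857}; archived = {#298, #569, #857}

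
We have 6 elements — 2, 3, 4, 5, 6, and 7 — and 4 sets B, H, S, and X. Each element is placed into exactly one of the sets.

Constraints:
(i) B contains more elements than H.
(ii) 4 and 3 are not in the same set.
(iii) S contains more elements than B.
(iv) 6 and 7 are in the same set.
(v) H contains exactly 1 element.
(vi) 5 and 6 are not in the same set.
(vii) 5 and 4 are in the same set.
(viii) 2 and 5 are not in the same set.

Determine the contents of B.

B = {4, 5}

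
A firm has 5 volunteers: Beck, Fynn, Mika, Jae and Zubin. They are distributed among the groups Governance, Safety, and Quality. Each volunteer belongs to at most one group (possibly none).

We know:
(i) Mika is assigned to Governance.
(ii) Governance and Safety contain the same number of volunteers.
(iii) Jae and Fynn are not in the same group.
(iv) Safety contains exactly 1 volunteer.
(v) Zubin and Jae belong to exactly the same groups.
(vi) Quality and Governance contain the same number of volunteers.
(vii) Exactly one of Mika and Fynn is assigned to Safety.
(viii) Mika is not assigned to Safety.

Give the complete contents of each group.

Governance = {Mika}; Safety = {Fynn}; Quality = {Beck}

From (i): Mika ∈ Governance.
(vii) (exactly one): Fynn ∈ Safety.
(iii): Jae ∉ Safety.
(iv): Safety already has 1, so the rest are out.
Suppose Beck ∈ Governance: no assignment then satisfies all the clues, so Beck ∉ Governance.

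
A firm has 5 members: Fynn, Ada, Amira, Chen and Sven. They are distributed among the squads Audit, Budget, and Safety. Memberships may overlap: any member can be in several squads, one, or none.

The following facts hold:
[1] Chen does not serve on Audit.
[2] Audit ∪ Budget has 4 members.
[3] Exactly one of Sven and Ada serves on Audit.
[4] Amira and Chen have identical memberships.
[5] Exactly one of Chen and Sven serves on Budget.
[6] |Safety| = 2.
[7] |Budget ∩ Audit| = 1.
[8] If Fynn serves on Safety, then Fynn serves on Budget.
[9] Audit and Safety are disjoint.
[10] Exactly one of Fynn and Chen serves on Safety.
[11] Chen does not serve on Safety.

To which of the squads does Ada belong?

Ada: Audit, Budget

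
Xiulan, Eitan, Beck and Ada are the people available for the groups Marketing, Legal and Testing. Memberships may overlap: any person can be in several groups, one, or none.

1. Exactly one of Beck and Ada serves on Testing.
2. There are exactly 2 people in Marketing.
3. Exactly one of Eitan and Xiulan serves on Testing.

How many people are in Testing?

2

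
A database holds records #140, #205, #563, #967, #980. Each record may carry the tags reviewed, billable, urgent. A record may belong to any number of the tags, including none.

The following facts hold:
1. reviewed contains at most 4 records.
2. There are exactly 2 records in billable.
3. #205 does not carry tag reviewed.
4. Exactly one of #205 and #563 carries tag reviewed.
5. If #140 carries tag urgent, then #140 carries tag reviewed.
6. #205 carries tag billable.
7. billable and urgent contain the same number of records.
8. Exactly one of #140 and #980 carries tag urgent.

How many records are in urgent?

2

From (3): #205 ∉ reviewed.
From (6): #205 ∈ billable.
(4) (exactly one): #563 ∈ reviewed.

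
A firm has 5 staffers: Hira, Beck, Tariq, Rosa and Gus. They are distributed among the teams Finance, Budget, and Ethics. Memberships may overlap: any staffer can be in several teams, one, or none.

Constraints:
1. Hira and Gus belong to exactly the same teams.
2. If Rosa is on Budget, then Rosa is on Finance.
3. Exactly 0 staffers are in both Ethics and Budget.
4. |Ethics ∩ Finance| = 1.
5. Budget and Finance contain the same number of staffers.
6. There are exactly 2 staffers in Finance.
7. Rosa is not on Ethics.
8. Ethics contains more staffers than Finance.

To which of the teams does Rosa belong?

Rosa: Budget, Finance

From (7): Rosa ∉ Ethics.
Suppose Rosa ∉ Finance: no assignment then satisfies all the clues, so Rosa ∈ Finance.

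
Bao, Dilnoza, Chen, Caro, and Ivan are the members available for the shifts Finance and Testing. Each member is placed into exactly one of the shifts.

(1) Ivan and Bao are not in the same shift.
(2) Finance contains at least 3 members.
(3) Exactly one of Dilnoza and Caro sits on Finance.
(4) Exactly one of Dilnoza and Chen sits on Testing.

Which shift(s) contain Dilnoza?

Dilnoza: Testing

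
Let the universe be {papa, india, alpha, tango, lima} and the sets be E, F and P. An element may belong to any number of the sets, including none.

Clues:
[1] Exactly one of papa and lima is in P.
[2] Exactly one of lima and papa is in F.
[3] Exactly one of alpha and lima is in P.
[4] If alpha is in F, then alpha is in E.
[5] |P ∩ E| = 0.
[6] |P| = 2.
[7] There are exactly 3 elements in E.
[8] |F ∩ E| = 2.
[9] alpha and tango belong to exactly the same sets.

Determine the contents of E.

E = {alpha, papa, tango}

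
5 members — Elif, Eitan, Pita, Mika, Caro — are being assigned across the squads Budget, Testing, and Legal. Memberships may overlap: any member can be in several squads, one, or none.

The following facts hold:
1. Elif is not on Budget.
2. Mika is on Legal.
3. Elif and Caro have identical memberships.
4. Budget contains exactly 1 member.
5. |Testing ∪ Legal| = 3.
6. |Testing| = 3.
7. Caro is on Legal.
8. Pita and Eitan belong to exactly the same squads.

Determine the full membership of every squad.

Budget = {Mika}; Testing = {Caro, Elif, Mika}; Legal = {Caro, Elif, Mika}

From (1): Elif ∉ Budget.
From (2): Mika ∈ Legal.
From (7): Caro ∈ Legal.
(3): Caro matches Elif: Caro ∉ Budget.
(3): Elif matches Caro: Elif ∈ Legal.
Suppose Elif ∉ Testing: no assignment then satisfies all the clues, so Elif ∈ Testing.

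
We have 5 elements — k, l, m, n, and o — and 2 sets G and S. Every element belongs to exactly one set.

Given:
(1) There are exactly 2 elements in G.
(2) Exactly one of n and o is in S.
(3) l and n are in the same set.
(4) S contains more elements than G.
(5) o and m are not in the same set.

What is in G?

G = {k, o}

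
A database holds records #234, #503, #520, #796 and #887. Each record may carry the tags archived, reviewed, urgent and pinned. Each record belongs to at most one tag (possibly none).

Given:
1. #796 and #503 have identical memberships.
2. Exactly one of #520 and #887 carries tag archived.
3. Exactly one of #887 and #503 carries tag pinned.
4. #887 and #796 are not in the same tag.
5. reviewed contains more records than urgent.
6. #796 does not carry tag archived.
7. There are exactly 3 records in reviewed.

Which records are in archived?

archived = {#520}

From (6): #796 ∉ archived.
(1): #503 matches #796: #503 ∉ archived.
Suppose #234 ∈ archived: no assignment then satisfies all the clues, so #234 ∉ archived.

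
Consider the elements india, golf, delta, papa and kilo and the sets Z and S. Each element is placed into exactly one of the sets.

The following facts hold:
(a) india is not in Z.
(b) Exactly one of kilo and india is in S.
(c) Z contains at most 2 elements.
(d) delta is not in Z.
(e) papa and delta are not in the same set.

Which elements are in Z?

Z = {kilo, papa}

From (a): india ∉ Z.
From (d): delta ∉ Z.
Only one set left: india ∈ S.
Only one set left: delta ∈ S.
(b) (exactly one): kilo ∉ S.
(e): papa ∉ S.
Only one set left: papa ∈ Z.
Only one set left: kilo ∈ Z.
(c): Z already has 2, so the rest are out.
Only one set left: golf ∈ S.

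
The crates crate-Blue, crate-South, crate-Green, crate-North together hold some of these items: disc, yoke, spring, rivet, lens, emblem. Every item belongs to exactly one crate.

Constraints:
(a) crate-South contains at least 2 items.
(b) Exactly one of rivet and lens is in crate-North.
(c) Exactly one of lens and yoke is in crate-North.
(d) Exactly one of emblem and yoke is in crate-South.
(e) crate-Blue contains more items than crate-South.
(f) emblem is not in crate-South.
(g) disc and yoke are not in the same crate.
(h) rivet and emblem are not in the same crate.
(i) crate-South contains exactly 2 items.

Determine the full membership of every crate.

From (f): emblem ∉ crate-South.
(d) (exactly one): yoke ∈ crate-South.
(g): disc ∉ crate-South.
(c) (exactly one): lens ∈ crate-North.
(b) (exactly one): rivet ∉ crate-North.
Suppose disc ∉ crate-Blue: no assignment then satisfies all the clues, so disc ∈ crate-Blue.

crate-Blue = {disc, emblem, spring}; crate-South = {rivet, yoke}; crate-Green = {}; crate-North = {lens}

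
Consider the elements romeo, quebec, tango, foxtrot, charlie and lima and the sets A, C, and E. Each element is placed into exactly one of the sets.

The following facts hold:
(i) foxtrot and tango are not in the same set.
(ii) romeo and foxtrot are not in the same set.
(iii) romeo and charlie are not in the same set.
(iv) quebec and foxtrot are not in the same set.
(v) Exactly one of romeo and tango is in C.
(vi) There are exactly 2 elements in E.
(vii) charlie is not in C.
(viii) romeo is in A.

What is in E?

From (vii): charlie ∉ C.
From (viii): romeo ∈ A.
(ii): foxtrot ∉ A.
(iii): charlie ∉ A.
(v) (exactly one): tango ∈ C.
Only one set left: charlie ∈ E.
(i): foxtrot ∉ C.
Only one set left: foxtrot ∈ E.
(iv): quebec ∉ E.
(vi): E already has 2, so the rest are out.

E = {charlie, foxtrot}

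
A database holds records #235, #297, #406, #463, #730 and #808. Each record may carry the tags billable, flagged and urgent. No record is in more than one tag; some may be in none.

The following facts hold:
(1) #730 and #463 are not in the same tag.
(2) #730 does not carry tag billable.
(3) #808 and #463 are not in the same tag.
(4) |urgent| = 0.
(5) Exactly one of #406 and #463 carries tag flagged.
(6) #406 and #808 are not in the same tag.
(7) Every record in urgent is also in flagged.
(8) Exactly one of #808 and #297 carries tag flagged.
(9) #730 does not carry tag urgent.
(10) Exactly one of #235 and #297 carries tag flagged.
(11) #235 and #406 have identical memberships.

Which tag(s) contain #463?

#463: flagged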